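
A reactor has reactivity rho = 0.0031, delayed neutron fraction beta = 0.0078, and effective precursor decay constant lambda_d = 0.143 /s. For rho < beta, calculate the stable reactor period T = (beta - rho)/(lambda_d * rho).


T = (beta - rho) / (lambda_d * rho)
T = (0.0078 - 0.0031) / (0.143 * 0.0031)
T = 10.602 s

10.602


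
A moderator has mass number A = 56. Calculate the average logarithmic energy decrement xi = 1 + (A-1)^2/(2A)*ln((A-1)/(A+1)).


xi = 1 + (A-1)^2/(2A) * ln((A-1)/(A+1))
xi = 1 + (56-1)^2/(2*56) * ln((56-1)/(56 +1))
xi = 0.035293

0.035293


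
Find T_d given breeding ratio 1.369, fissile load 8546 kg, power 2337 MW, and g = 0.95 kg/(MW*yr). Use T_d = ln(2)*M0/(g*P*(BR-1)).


Breeding gain G = BR - 1 = 1.369 - 1 = 0.369
Fissile production rate = g * P * G = 0.95 * 2337 * 0.369 = 819.23535 kg/yr
T_d = ln(2) * M0 / (g * P * G)
T_d = ln(2) * 8546 / 819.23535 = 7.2307 yr

7.2307


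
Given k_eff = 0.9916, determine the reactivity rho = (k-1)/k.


rho = (k_eff - 1) / k_eff
rho = (0.9916 - 1) / 0.9916
rho = -0.0084712

-0.0084712


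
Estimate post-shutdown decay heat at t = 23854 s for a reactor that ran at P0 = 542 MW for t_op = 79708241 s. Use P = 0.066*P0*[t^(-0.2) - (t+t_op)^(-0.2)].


P/P0 = 0.066 * [t^(-0.2) - (t + t_op)^(-0.2)]
P/P0 = 0.066 * [23854^(-0.2) - (23854 + 79708241)^(-0.2)]
P/P0 = 0.066 * [0.1331949 - 0.02628290] = 0.007056192
P = 542 * 0.007056192 = 3.8245 MW

3.8245


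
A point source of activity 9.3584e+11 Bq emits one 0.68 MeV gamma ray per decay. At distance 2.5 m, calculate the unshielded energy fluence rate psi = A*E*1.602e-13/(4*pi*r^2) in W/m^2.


psi = A * E * 1.602e-13 / (4*pi*r^2)
psi = 9.3584e+11 * 0.68 * 1.602e-13 / (4*pi*2.5^2)
psi = 0.0012980 W/m^2

0.0012980


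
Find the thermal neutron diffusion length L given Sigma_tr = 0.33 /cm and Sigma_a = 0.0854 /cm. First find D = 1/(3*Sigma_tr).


D = 1 / (3 * Sigma_tr) = 1 / (3 * 0.33) = 1.010101 cm
L = sqrt(D / Sigma_a)
L = sqrt(1.010101 / 0.0854)
L = 3.4392 cm

3.4392


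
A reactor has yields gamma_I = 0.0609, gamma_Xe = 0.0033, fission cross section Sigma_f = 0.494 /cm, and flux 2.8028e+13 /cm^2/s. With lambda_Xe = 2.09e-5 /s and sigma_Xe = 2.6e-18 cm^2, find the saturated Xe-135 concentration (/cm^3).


Xe_eq = (gamma_I + gamma_Xe) * Sigma_f * phi / (lambda_Xe + sigma_Xe * phi)
Numerator = (0.0609 + 0.0033) * 0.494 * 2.8028e+13 = 8.889024e+11
Denominator = 2.09e-5 + 2.6e-18 * 2.8028e+13 = 9.377280e-05
Xe_eq = 8.889024e+11 / 9.377280e-05 = 9.4793e+15 /cm^3

9.4793e+15


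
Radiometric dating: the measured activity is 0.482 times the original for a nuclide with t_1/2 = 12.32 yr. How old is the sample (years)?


lambda = ln(2) / t_half = ln(2) / 12.32 = 0.05626195 /yr
t = -ln(A/A0) / lambda
t = -ln(0.482) / 0.05626195
t = 12.972 yr

12.972


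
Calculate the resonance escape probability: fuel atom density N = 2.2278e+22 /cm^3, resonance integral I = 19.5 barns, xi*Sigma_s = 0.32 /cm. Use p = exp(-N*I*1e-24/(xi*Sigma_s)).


p = exp(-N * I * 1e-24 / (xi*Sigma_s))
p = exp(-2.2278e+22 * 19.5 * 1e-24 / 0.32)
p = 0.25729

0.25729


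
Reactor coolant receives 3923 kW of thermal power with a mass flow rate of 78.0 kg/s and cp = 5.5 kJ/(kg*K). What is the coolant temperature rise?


dT = Q / (m_dot * cp)
dT = 3923 / (78.0 * 5.5)
dT = 9.1445 C

9.1445


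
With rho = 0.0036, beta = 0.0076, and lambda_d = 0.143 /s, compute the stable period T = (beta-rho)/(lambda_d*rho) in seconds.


T = (beta - rho) / (lambda_d * rho)
T = (0.0076 - 0.0036) / (0.143 * 0.0036)
T = 7.7700 s

7.7700


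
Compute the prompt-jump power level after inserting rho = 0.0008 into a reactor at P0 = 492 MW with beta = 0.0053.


P1/P0 = beta / (beta - rho)
P1/P0 = 0.0053 / (0.0053 - 0.0008) = 1.177778
P1 = 492 * 1.177778 = 579.47 MW

579.47


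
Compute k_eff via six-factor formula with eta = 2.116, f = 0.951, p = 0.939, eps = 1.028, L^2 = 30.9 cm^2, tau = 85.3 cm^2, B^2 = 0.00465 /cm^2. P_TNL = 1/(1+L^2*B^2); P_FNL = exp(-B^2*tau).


k_inf = eta*f*p*eps = 2.116*0.951*0.939*1.028 = 1.942473
P_TNL = 1/(1 + L^2*B^2) = 1/(1 + 30.9*0.00465) = 0.8743666
P_FNL = exp(-B^2*tau) = exp(-0.00465*85.3) = 0.6725727
k_eff = k_inf * P_TNL * P_FNL = 1.942473 * 0.8743666 * 0.6725727
k_eff = 1.1423

1.1423


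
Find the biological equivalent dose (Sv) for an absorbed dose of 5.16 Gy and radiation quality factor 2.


H = D * Q
H = 5.16 * 2
H = 10.320 Sv

10.320


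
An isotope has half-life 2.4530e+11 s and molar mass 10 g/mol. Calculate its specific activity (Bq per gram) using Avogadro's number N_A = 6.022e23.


lambda = ln(2) / t_half = ln(2) / 2.4530e+11 = 2.825712e-12 /s
SA = lambda * N_A / M
SA = 2.825712e-12 * 6.022e23 / 10
SA = 1.7016e+11 Bq/g

1.7016e+11


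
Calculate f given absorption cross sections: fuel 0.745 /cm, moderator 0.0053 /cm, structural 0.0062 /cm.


f = Sigma_a_fuel / (Sigma_a_fuel + Sigma_a_mod + Sigma_a_other)
f = 0.745 / (0.745 + 0.0053 + 0.0062)
f = 0.98480

0.98480


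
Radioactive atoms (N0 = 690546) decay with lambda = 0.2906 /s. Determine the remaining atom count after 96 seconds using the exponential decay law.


N = N0 * exp(-lambda * t)
N = 690546 * exp(-0.2906 * 96)
N = 5.2896e-07

5.2896e-07


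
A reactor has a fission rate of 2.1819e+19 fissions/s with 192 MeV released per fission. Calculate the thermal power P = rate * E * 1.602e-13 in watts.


P = fission_rate * E_MeV * 1.602e-13
P = 2.1819e+19 * 192 * 1.602e-13
P = 6.7112e+08 W

6.7112e+08


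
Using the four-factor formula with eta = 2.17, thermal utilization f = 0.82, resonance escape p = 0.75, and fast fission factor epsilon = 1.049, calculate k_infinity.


k_inf = eta * f * p * epsilon
k_inf = 2.17 * 0.82 * 0.75 * 1.049
k_inf = 1.3999

1.3999


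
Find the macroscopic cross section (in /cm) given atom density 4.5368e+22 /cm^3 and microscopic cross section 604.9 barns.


Sigma = N * sigma_barns * 1e-24
Sigma = 4.5368e+22 * 604.9 * 1e-24
Sigma = 27.443 /cm

27.443


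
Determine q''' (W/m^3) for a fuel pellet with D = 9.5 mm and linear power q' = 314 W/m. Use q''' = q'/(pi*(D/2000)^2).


r = D / 2 / 1000 = 9.5 / 2 / 1000 = 0.00475 m
q''' = q' / (pi * r^2)
q''' = 314 / (pi * 0.00475^2)
q''' = 4.4299e+06 W/m^3

4.4299e+06


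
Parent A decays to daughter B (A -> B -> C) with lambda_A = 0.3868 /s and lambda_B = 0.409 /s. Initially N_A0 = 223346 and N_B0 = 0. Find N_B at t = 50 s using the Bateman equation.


N_B(t) = lambda_A * N_A0 / (lambda_B - lambda_A) * [exp(-lambda_A*t) - exp(-lambda_B*t)]
exp(-0.3868*50) = 3.987904e-09; exp(-0.409*50) = 1.314250e-09
N_B = 0.3868 * 223346 / (0.409 - 0.3868) * (3.987904e-09 - 1.314250e-09)
N_B = 0.010404

0.010404


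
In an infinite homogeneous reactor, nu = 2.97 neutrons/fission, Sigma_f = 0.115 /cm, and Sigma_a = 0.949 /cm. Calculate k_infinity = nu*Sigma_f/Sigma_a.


k_inf = nu * Sigma_f / Sigma_a
k_inf = 2.97 * 0.115 / 0.949
k_inf = 0.35991

0.35991


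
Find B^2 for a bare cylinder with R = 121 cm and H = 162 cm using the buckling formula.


B^2 = (2.405/R)^2 + (pi/H)^2
B^2 = (2.405/121)^2 + (pi/162)^2
B^2 = 7.7113e-04 /cm^2

7.7113e-04


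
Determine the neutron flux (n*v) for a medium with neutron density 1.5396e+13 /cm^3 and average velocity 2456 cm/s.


phi = n * v
phi = 1.5396e+13 * 2456
phi = 3.7813e+16 /cm^2/s

3.7813e+16


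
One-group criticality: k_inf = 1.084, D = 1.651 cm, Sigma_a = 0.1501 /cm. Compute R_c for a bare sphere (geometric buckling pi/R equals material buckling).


L^2 = D / Sigma_a = 1.651 / 0.1501 = 10.99933 cm^2
B_m^2 = (k_inf - 1) / L^2 = (1.084 - 1) / 10.99933 = 0.007636829 /cm^2
For a bare sphere: B_g = pi/R, so R_c = pi / sqrt(B_m^2)
R_c = pi / sqrt(0.007636829) = 35.950 cm

35.950


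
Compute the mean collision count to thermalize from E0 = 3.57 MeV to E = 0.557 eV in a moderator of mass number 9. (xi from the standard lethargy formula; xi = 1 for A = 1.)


xi = 1 + (A-1)^2/(2A)*ln((A-1)/(A+1)) = 0.2066007 (for A = 9)
n = ln(E0/E) / xi
n = ln(3.57e6 / 0.557) / 0.2066007
n = ln(6.409336e+06) / 0.2066007 = 75.863

75.863


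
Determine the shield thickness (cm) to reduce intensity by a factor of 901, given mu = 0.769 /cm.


x = ln(factor) / mu
x = ln(901) / 0.769
x = 8.8472 cm

8.8472


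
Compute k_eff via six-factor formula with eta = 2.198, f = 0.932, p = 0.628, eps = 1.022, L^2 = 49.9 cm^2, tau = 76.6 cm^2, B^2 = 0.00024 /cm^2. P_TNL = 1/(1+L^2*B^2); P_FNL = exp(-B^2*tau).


k_inf = eta*f*p*eps = 2.198*0.932*0.628*1.022 = 1.314783
P_TNL = 1/(1 + L^2*B^2) = 1/(1 + 49.9*0.00024) = 0.9881657
P_FNL = exp(-B^2*tau) = exp(-0.00024*76.6) = 0.9817840
k_eff = k_inf * P_TNL * P_FNL = 1.314783 * 0.9881657 * 0.9817840
k_eff = 1.2756

1.2756


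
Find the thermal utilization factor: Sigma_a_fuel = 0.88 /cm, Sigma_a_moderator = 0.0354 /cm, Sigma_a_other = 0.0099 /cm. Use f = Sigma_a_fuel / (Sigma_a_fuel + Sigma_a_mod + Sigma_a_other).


f = Sigma_a_fuel / (Sigma_a_fuel + Sigma_a_mod + Sigma_a_other)
f = 0.88 / (0.88 + 0.0354 + 0.0099)
f = 0.95104

0.95104


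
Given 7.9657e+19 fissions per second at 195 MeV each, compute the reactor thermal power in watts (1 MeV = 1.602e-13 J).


P = fission_rate * E_MeV * 1.602e-13
P = 7.9657e+19 * 195 * 1.602e-13
P = 2.4884e+09 W

2.4884e+09


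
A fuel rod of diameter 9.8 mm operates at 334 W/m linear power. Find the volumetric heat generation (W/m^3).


r = D / 2 / 1000 = 9.8 / 2 / 1000 = 0.0049 m
q''' = q' / (pi * r^2)
q''' = 334 / (pi * 0.0049^2)
q''' = 4.4280e+06 W/m^3

4.4280e+06


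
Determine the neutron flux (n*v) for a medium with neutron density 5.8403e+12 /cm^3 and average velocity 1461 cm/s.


phi = n * v
phi = 5.8403e+12 * 1461
phi = 8.5327e+15 /cm^2/s

8.5327e+15


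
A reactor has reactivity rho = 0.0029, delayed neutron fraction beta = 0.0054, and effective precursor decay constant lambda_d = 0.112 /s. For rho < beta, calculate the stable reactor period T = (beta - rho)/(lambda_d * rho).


T = (beta - rho) / (lambda_d * rho)
T = (0.0054 - 0.0029) / (0.112 * 0.0029)
T = 7.6970 s

7.6970


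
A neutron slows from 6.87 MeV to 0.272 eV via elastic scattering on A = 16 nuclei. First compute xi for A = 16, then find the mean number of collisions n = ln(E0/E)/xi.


xi = 1 + (A-1)^2/(2A)*ln((A-1)/(A+1)) = 0.1199467 (for A = 16)
n = ln(E0/E) / xi
n = ln(6.87e6 / 0.272) / 0.1199467
n = ln(2.525735e+07) / 0.1199467 = 142.10

142.10


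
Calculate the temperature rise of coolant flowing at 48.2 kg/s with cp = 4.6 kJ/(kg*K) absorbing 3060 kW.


dT = Q / (m_dot * cp)
dT = 3060 / (48.2 * 4.6)
dT = 13.801 C

13.801


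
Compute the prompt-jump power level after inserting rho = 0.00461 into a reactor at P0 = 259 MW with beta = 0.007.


P1/P0 = beta / (beta - rho)
P1/P0 = 0.007 / (0.007 - 0.00461) = 2.928870
P1 = 259 * 2.928870 = 758.58 MW

758.58


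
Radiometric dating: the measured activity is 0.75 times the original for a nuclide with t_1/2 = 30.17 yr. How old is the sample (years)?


lambda = ln(2) / t_half = ln(2) / 30.17 = 0.02297472 /yr
t = -ln(A/A0) / lambda
t = -ln(0.75) / 0.02297472
t = 12.522 yr

12.522


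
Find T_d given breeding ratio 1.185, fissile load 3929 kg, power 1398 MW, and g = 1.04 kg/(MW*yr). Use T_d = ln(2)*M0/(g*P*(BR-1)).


Breeding gain G = BR - 1 = 1.185 - 1 = 0.185
Fissile production rate = g * P * G = 1.04 * 1398 * 0.185 = 268.9752 kg/yr
T_d = ln(2) * M0 / (g * P * G)
T_d = ln(2) * 3929 / 268.9752 = 10.125 yr

10.125


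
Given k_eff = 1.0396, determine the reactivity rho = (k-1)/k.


rho = (k_eff - 1) / k_eff
rho = (1.0396 - 1) / 1.0396
rho = 0.038092

0.038092


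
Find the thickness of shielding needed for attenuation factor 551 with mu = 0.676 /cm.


x = ln(factor) / mu
x = ln(551) / 0.676
x = 9.3369 cm

9.3369


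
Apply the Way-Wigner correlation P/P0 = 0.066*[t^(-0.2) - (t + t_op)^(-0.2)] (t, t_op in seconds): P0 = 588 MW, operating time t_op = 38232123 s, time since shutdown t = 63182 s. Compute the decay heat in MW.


P/P0 = 0.066 * [t^(-0.2) - (t + t_op)^(-0.2)]
P/P0 = 0.066 * [63182^(-0.2) - (63182 + 38232123)^(-0.2)]
P/P0 = 0.066 * [0.1096179 - 0.03043483] = 0.005226083
P = 588 * 0.005226083 = 3.0729 MW

3.0729


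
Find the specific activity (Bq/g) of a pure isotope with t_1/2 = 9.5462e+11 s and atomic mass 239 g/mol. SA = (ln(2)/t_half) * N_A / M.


lambda = ln(2) / t_half = ln(2) / 9.5462e+11 = 7.260975e-13 /s
SA = lambda * N_A / M
SA = 7.260975e-13 * 6.022e23 / 239
SA = 1.8295e+09 Bq/g

1.8295e+09


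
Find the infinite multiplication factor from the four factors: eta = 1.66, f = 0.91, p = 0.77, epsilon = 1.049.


k_inf = eta * f * p * epsilon
k_inf = 1.66 * 0.91 * 0.77 * 1.049
k_inf = 1.2202

1.2202


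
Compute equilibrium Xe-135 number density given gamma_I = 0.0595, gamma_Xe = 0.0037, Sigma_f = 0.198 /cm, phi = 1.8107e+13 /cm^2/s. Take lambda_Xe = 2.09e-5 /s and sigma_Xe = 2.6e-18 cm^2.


Xe_eq = (gamma_I + gamma_Xe) * Sigma_f * phi / (lambda_Xe + sigma_Xe * phi)
Numerator = (0.0595 + 0.0037) * 0.198 * 1.8107e+13 = 2.265838e+11
Denominator = 2.09e-5 + 2.6e-18 * 1.8107e+13 = 6.797820e-05
Xe_eq = 2.265838e+11 / 6.797820e-05 = 3.3332e+15 /cm^3

3.3332e+15


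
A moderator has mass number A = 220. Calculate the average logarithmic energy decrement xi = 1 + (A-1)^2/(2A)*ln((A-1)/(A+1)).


xi = 1 + (A-1)^2/(2A) * ln((A-1)/(A+1))
xi = 1 + (220-1)^2/(2*220) * ln((220-1)/(220 +1))
xi = 0.0090634

0.0090634


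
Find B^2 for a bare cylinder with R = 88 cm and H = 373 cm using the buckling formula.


B^2 = (2.405/R)^2 + (pi/H)^2
B^2 = (2.405/88)^2 + (pi/373)^2
B^2 = 8.1784e-04 /cm^2

8.1784e-04


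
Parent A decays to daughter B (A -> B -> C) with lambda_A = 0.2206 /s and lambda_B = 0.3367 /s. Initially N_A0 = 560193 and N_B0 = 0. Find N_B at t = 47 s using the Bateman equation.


N_B(t) = lambda_A * N_A0 / (lambda_B - lambda_A) * [exp(-lambda_A*t) - exp(-lambda_B*t)]
exp(-0.2206*47) = 3.141579e-05; exp(-0.3367*47) = 1.340705e-07
N_B = 0.2206 * 560193 / (0.3367 - 0.2206) * (3.141579e-05 - 1.340705e-07)
N_B = 33.297

33.297


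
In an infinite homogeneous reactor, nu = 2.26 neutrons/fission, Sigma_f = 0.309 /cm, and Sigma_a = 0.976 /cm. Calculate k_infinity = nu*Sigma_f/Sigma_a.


k_inf = nu * Sigma_f / Sigma_a
k_inf = 2.26 * 0.309 / 0.976
k_inf = 0.71551

0.71551


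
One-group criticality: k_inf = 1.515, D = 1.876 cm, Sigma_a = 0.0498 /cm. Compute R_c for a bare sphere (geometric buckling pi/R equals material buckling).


L^2 = D / Sigma_a = 1.876 / 0.0498 = 37.67068 cm^2
B_m^2 = (k_inf - 1) / L^2 = (1.515 - 1) / 37.67068 = 0.01367111 /cm^2
For a bare sphere: B_g = pi/R, so R_c = pi / sqrt(B_m^2)
R_c = pi / sqrt(0.01367111) = 26.869 cm

26.869


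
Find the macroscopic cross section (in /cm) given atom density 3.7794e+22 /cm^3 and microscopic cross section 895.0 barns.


Sigma = N * sigma_barns * 1e-24
Sigma = 3.7794e+22 * 895.0 * 1e-24
Sigma = 33.826 /cm

33.826


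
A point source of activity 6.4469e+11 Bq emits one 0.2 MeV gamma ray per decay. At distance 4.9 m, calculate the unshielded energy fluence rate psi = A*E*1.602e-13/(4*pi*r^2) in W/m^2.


psi = A * E * 1.602e-13 / (4*pi*r^2)
psi = 6.4469e+11 * 0.2 * 1.602e-13 / (4*pi*4.9^2)
psi = 6.8461e-05 W/m^2

6.8461e-05


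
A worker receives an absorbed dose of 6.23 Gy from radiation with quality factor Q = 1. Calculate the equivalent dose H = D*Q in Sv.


H = D * Q
H = 6.23 * 1
H = 6.2300 Sv

6.2300


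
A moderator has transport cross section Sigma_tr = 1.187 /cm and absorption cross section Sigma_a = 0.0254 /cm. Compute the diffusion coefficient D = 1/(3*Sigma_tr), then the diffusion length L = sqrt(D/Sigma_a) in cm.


D = 1 / (3 * Sigma_tr) = 1 / (3 * 1.187) = 0.2808200 cm
L = sqrt(D / Sigma_a)
L = sqrt(0.2808200 / 0.0254)
L = 3.3250 cm

3.3250


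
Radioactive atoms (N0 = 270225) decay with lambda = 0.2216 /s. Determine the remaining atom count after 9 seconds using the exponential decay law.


N = N0 * exp(-lambda * t)
N = 270225 * exp(-0.2216 * 9)
N = 36776

36776


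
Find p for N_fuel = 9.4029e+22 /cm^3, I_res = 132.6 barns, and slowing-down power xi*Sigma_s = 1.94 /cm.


p = exp(-N * I * 1e-24 / (xi*Sigma_s))
p = exp(-9.4029e+22 * 132.6 * 1e-24 / 1.94)
p = 0.0016174

0.0016174


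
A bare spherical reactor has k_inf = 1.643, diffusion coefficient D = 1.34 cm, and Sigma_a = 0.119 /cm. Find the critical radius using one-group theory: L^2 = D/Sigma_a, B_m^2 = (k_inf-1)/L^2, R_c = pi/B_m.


L^2 = D / Sigma_a = 1.34 / 0.119 = 11.26050 cm^2
B_m^2 = (k_inf - 1) / L^2 = (1.643 - 1) / 11.26050 = 0.05710226 /cm^2
For a bare sphere: B_g = pi/R, so R_c = pi / sqrt(B_m^2)
R_c = pi / sqrt(0.05710226) = 13.147 cm

13.147


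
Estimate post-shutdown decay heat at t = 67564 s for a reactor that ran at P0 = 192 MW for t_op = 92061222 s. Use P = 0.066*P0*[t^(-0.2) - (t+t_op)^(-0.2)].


P/P0 = 0.066 * [t^(-0.2) - (t + t_op)^(-0.2)]
P/P0 = 0.066 * [67564^(-0.2) - (67564 + 92061222)^(-0.2)]
P/P0 = 0.066 * [0.1081576 - 0.02553412] = 0.005453150
P = 192 * 0.005453150 = 1.0470 MW

1.0470


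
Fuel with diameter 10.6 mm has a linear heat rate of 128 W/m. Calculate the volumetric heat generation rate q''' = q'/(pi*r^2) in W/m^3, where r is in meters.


r = D / 2 / 1000 = 10.6 / 2 / 1000 = 0.0053 m
q''' = q' / (pi * r^2)
q''' = 128 / (pi * 0.0053^2)
q''' = 1.4505e+06 W/m^3

1.4505e+06


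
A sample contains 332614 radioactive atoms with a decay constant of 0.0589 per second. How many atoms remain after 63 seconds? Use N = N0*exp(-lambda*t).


N = N0 * exp(-lambda * t)
N = 332614 * exp(-0.0589 * 63)
N = 8135.9

8135.9


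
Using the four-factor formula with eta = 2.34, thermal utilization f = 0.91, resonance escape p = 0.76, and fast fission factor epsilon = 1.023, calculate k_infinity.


k_inf = eta * f * p * epsilon
k_inf = 2.34 * 0.91 * 0.76 * 1.023
k_inf = 1.6556

1.6556


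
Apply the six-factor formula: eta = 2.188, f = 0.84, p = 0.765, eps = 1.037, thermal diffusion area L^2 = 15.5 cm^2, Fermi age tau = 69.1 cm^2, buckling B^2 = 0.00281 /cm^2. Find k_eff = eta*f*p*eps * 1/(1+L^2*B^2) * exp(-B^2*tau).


k_inf = eta*f*p*eps = 2.188*0.84*0.765*1.037 = 1.458031
P_TNL = 1/(1 + L^2*B^2) = 1/(1 + 15.5*0.00281) = 0.9582629
P_FNL = exp(-B^2*tau) = exp(-0.00281*69.1) = 0.8235171
k_eff = k_inf * P_TNL * P_FNL = 1.458031 * 0.9582629 * 0.8235171
k_eff = 1.1506

1.1506


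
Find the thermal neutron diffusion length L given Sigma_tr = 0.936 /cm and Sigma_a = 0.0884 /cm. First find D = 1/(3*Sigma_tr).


D = 1 / (3 * Sigma_tr) = 1 / (3 * 0.936) = 0.3561254 cm
L = sqrt(D / Sigma_a)
L = sqrt(0.3561254 / 0.0884)
L = 2.0071 cm

2.0071


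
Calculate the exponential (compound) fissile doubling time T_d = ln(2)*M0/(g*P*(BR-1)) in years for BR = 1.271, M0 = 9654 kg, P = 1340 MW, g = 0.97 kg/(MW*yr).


Breeding gain G = BR - 1 = 1.271 - 1 = 0.271
Fissile production rate = g * P * G = 0.97 * 1340 * 0.271 = 352.2458 kg/yr
T_d = ln(2) * M0 / (g * P * G)
T_d = ln(2) * 9654 / 352.2458 = 18.997 yr

18.997


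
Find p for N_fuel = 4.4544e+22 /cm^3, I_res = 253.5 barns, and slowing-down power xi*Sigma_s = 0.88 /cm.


p = exp(-N * I * 1e-24 / (xi*Sigma_s))
p = exp(-4.4544e+22 * 253.5 * 1e-24 / 0.88)
p = 2.6746e-06

2.6746e-06


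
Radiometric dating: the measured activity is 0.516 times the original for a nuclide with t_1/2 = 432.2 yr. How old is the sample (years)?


lambda = ln(2) / t_half = ln(2) / 432.2 = 0.001603765 /yr
t = -ln(A/A0) / lambda
t = -ln(0.516) / 0.001603765
t = 412.56 yr

412.56


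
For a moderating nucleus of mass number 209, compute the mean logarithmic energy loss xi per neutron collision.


xi = 1 + (A-1)^2/(2A) * ln((A-1)/(A+1))
xi = 1 + (209-1)^2/(2*209) * ln((209-1)/(209 +1))
xi = 0.0095389

0.0095389


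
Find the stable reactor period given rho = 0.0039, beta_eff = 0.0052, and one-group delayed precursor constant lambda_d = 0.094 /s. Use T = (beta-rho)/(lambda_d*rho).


T = (beta - rho) / (lambda_d * rho)
T = (0.0052 - 0.0039) / (0.094 * 0.0039)
T = 3.5461 s

3.5461


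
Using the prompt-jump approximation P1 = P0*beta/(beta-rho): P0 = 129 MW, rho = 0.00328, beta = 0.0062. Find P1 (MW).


P1/P0 = beta / (beta - rho)
P1/P0 = 0.0062 / (0.0062 - 0.00328) = 2.123288
P1 = 129 * 2.123288 = 273.90 MW

273.90


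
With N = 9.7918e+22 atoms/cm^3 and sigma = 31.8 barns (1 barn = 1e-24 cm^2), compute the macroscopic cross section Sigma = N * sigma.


Sigma = N * sigma_barns * 1e-24
Sigma = 9.7918e+22 * 31.8 * 1e-24
Sigma = 3.1138 /cm

3.1138


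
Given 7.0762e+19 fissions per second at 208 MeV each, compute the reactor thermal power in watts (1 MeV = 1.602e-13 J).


P = fission_rate * E_MeV * 1.602e-13
P = 7.0762e+19 * 208 * 1.602e-13
P = 2.3579e+09 W

2.3579e+09


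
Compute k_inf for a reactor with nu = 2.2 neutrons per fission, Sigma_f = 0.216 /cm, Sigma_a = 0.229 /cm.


k_inf = nu * Sigma_f / Sigma_a
k_inf = 2.2 * 0.216 / 0.229
k_inf = 2.0751

2.0751


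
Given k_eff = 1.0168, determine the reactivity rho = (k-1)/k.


rho = (k_eff - 1) / k_eff
rho = (1.0168 - 1) / 1.0168
rho = 0.016522

0.016522


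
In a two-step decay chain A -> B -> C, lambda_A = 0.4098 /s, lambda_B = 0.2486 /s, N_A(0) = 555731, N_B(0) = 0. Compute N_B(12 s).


N_B(t) = lambda_A * N_A0 / (lambda_B - lambda_A) * [exp(-lambda_A*t) - exp(-lambda_B*t)]
exp(-0.4098*12) = 0.007316670; exp(-0.2486*12) = 0.05063056
N_B = 0.4098 * 555731 / (0.2486 - 0.4098) * (0.007316670 - 0.05063056)
N_B = 61193

61193


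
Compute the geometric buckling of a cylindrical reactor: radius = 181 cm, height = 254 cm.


B^2 = (2.405/R)^2 + (pi/H)^2
B^2 = (2.405/181)^2 + (pi/254)^2
B^2 = 3.2953e-04 /cm^2

3.2953e-04


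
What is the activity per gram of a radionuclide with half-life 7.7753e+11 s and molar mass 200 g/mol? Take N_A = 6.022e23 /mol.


lambda = ln(2) / t_half = ln(2) / 7.7753e+11 = 8.914732e-13 /s
SA = lambda * N_A / M
SA = 8.914732e-13 * 6.022e23 / 200
SA = 2.6842e+09 Bq/g

2.6842e+09


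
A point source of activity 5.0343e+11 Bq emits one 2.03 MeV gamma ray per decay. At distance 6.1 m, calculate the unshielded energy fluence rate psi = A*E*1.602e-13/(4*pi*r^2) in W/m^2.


psi = A * E * 1.602e-13 / (4*pi*r^2)
psi = 5.0343e+11 * 2.03 * 1.602e-13 / (4*pi*6.1^2)
psi = 3.5013e-04 W/m^2

3.5013e-04


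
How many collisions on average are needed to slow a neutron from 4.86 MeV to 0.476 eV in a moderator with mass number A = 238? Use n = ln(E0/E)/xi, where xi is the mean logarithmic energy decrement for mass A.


xi = 1 + (A-1)^2/(2A)*ln((A-1)/(A+1)) = 0.008379872 (for A = 238)
n = ln(E0/E) / xi
n = ln(4.86e6 / 0.476) / 0.008379872
n = ln(1.021008e+07) / 0.008379872 = 1925.9

1925.9


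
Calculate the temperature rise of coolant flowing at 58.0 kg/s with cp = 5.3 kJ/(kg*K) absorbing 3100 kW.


dT = Q / (m_dot * cp)
dT = 3100 / (58.0 * 5.3)
dT = 10.085 C

10.085


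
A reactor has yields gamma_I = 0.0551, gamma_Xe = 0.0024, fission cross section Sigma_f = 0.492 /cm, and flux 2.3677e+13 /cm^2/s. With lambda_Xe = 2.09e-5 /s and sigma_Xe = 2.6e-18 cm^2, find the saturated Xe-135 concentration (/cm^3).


Xe_eq = (gamma_I + gamma_Xe) * Sigma_f * phi / (lambda_Xe + sigma_Xe * phi)
Numerator = (0.0551 + 0.0024) * 0.492 * 2.3677e+13 = 6.698223e+11
Denominator = 2.09e-5 + 2.6e-18 * 2.3677e+13 = 8.246020e-05
Xe_eq = 6.698223e+11 / 8.246020e-05 = 8.1230e+15 /cm^3

8.1230e+15


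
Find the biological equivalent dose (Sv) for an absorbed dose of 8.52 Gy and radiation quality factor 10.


H = D * Q
H = 8.52 * 10
H = 85.200 Sv

85.200


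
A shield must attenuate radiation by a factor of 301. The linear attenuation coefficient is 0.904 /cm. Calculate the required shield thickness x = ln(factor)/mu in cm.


x = ln(factor) / mu
x = ln(301) / 0.904
x = 6.3132 cm

6.3132


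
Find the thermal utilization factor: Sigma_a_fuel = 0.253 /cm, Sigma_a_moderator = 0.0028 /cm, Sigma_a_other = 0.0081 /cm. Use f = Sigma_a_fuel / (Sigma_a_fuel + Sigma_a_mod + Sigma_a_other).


f = Sigma_a_fuel / (Sigma_a_fuel + Sigma_a_mod + Sigma_a_other)
f = 0.253 / (0.253 + 0.0028 + 0.0081)
f = 0.95870

0.95870


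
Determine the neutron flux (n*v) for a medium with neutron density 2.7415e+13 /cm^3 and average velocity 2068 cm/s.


phi = n * v
phi = 2.7415e+13 * 2068
phi = 5.6694e+16 /cm^2/s

5.6694e+16


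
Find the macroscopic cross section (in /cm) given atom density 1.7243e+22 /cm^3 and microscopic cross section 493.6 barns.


Sigma = N * sigma_barns * 1e-24
Sigma = 1.7243e+22 * 493.6 * 1e-24
Sigma = 8.5111 /cm

8.5111


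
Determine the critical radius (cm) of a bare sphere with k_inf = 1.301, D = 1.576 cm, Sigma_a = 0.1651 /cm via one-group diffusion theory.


L^2 = D / Sigma_a = 1.576 / 0.1651 = 9.545730 cm^2
B_m^2 = (k_inf - 1) / L^2 = (1.301 - 1) / 9.545730 = 0.03153242 /cm^2
For a bare sphere: B_g = pi/R, so R_c = pi / sqrt(B_m^2)
R_c = pi / sqrt(0.03153242) = 17.692 cm

17.692


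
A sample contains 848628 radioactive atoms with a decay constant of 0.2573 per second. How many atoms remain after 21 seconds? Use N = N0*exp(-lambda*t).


N = N0 * exp(-lambda * t)
N = 848628 * exp(-0.2573 * 21)
N = 3820.3

3820.3


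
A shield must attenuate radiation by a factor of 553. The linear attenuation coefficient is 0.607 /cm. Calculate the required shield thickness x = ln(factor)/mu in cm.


x = ln(factor) / mu
x = ln(553) / 0.607
x = 10.404 cm

10.404


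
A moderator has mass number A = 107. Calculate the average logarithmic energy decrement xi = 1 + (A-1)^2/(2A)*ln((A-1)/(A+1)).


xi = 1 + (A-1)^2/(2A) * ln((A-1)/(A+1))
xi = 1 + (107-1)^2/(2*107) * ln((107-1)/(107 +1))
xi = 0.018576

0.018576


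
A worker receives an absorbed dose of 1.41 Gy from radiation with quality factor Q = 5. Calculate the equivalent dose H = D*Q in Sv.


H = D * Q
H = 1.41 * 5
H = 7.0500 Sv

7.0500


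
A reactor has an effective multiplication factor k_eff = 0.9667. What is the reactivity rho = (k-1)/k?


rho = (k_eff - 1) / k_eff
rho = (0.9667 - 1) / 0.9667
rho = -0.034447

-0.034447


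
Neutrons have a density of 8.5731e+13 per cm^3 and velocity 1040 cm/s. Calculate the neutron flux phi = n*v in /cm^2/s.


phi = n * v
phi = 8.5731e+13 * 1040
phi = 8.9160e+16 /cm^2/s

8.9160e+16


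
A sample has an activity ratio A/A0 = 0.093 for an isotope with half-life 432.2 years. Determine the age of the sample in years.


lambda = ln(2) / t_half = ln(2) / 432.2 = 0.001603765 /yr
t = -ln(A/A0) / lambda
t = -ln(0.093) / 0.001603765
t = 1481.0 yr

1481.0


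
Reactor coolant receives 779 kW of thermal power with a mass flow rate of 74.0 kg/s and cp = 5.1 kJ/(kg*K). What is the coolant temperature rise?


dT = Q / (m_dot * cp)
dT = 779 / (74.0 * 5.1)
dT = 2.0641 C

2.0641


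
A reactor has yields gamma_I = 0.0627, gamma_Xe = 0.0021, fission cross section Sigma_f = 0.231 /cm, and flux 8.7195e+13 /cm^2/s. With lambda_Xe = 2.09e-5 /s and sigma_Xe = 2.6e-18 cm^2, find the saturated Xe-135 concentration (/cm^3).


Xe_eq = (gamma_I + gamma_Xe) * Sigma_f * phi / (lambda_Xe + sigma_Xe * phi)
Numerator = (0.0627 + 0.0021) * 0.231 * 8.7195e+13 = 1.305205e+12
Denominator = 2.09e-5 + 2.6e-18 * 8.7195e+13 = 2.476070e-04
Xe_eq = 1.305205e+12 / 2.476070e-04 = 5.2713e+15 /cm^3

5.2713e+15


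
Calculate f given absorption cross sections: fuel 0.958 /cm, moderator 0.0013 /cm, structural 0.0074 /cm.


f = Sigma_a_fuel / (Sigma_a_fuel + Sigma_a_mod + Sigma_a_other)
f = 0.958 / (0.958 + 0.0013 + 0.0074)
f = 0.99100

0.99100


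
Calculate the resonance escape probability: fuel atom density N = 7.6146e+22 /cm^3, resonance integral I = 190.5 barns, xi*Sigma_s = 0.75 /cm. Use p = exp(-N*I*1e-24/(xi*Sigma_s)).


p = exp(-N * I * 1e-24 / (xi*Sigma_s))
p = exp(-7.6146e+22 * 190.5 * 1e-24 / 0.75)
p = 3.9836e-09

3.9836e-09


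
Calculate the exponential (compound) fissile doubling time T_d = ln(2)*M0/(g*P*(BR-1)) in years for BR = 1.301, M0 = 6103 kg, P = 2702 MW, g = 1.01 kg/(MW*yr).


Breeding gain G = BR - 1 = 1.301 - 1 = 0.301
Fissile production rate = g * P * G = 1.01 * 2702 * 0.301 = 821.43502 kg/yr
T_d = ln(2) * M0 / (g * P * G)
T_d = ln(2) * 6103 / 821.43502 = 5.1499 yr

5.1499


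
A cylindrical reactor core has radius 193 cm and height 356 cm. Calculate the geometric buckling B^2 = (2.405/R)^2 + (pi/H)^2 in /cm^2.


B^2 = (2.405/R)^2 + (pi/H)^2
B^2 = (2.405/193)^2 + (pi/356)^2
B^2 = 2.3316e-04 /cm^2

2.3316e-04


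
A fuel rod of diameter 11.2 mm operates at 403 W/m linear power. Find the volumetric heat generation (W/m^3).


r = D / 2 / 1000 = 11.2 / 2 / 1000 = 0.0056 m
q''' = q' / (pi * r^2)
q''' = 403 / (pi * 0.0056^2)
q''' = 4.0905e+06 W/m^3

4.0905e+06


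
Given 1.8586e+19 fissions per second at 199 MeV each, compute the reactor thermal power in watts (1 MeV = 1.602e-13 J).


P = fission_rate * E_MeV * 1.602e-13
P = 1.8586e+19 * 199 * 1.602e-13
P = 5.9252e+08 W

5.9252e+08


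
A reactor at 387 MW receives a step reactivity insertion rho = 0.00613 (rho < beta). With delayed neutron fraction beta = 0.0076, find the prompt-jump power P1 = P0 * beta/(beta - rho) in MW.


P1/P0 = beta / (beta - rho)
P1/P0 = 0.0076 / (0.0076 - 0.00613) = 5.170068
P1 = 387 * 5.170068 = 2000.8 MW

2000.8


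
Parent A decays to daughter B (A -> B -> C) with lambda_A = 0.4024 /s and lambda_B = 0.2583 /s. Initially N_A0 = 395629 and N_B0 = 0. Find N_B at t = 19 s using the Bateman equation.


N_B(t) = lambda_A * N_A0 / (lambda_B - lambda_A) * [exp(-lambda_A*t) - exp(-lambda_B*t)]
exp(-0.4024*19) = 4.781433e-04; exp(-0.2583*19) = 0.007389465
N_B = 0.4024 * 395629 / (0.2583 - 0.4024) * (4.781433e-04 - 0.007389465)
N_B = 7635.6

7635.6


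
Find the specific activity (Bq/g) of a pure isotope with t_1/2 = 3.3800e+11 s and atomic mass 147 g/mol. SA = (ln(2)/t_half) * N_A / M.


lambda = ln(2) / t_half = ln(2) / 3.3800e+11 = 2.050731e-12 /s
SA = lambda * N_A / M
SA = 2.050731e-12 * 6.022e23 / 147
SA = 8.4010e+09 Bq/g

8.4010e+09


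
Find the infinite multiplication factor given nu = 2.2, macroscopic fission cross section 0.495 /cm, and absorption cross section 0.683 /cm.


k_inf = nu * Sigma_f / Sigma_a
k_inf = 2.2 * 0.495 / 0.683
k_inf = 1.5944

1.5944


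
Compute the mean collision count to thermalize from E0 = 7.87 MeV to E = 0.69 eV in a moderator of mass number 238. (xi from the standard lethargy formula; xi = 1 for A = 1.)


xi = 1 + (A-1)^2/(2A)*ln((A-1)/(A+1)) = 0.008379872 (for A = 238)
n = ln(E0/E) / xi
n = ln(7.87e6 / 0.69) / 0.008379872
n = ln(1.140580e+07) / 0.008379872 = 1939.1

1939.1


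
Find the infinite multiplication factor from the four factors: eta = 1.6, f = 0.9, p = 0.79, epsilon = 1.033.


k_inf = eta * f * p * epsilon
k_inf = 1.6 * 0.9 * 0.79 * 1.033
k_inf = 1.1751

1.1751


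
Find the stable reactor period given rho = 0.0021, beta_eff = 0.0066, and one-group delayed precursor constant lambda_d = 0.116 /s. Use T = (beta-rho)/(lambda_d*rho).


T = (beta - rho) / (lambda_d * rho)
T = (0.0066 - 0.0021) / (0.116 * 0.0021)
T = 18.473 s

18.473


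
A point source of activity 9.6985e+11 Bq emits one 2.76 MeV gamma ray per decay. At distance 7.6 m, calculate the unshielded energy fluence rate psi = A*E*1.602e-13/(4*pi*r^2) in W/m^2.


psi = A * E * 1.602e-13 / (4*pi*r^2)
psi = 9.6985e+11 * 2.76 * 1.602e-13 / (4*pi*7.6^2)
psi = 5.9080e-04 W/m^2

5.9080e-04


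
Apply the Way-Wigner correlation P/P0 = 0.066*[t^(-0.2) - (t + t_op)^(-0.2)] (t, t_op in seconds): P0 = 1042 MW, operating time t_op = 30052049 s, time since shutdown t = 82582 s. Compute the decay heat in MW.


P/P0 = 0.066 * [t^(-0.2) - (t + t_op)^(-0.2)]
P/P0 = 0.066 * [82582^(-0.2) - (82582 + 30052049)^(-0.2)]
P/P0 = 0.066 * [0.1039018 - 0.03192911] = 0.004750198
P = 1042 * 0.004750198 = 4.9497 MW

4.9497


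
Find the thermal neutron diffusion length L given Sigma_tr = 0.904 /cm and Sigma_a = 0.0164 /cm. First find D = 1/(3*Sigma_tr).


D = 1 / (3 * Sigma_tr) = 1 / (3 * 0.904) = 0.3687316 cm
L = sqrt(D / Sigma_a)
L = sqrt(0.3687316 / 0.0164)
L = 4.7417 cm

4.7417


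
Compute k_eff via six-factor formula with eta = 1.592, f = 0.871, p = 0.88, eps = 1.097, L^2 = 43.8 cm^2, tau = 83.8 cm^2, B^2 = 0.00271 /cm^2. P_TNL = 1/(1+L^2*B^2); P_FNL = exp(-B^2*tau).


k_inf = eta*f*p*eps = 1.592*0.871*0.88*1.097 = 1.338599
P_TNL = 1/(1 + L^2*B^2) = 1/(1 + 43.8*0.00271) = 0.8938963
P_FNL = exp(-B^2*tau) = exp(-0.00271*83.8) = 0.7968427
k_eff = k_inf * P_TNL * P_FNL = 1.338599 * 0.8938963 * 0.7968427
k_eff = 0.95348

0.95348


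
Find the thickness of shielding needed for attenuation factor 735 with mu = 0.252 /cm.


x = ln(factor) / mu
x = ln(735) / 0.252
x = 26.190 cm

26.190


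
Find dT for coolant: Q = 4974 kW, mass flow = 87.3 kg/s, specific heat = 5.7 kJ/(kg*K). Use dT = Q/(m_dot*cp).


dT = Q / (m_dot * cp)
dT = 4974 / (87.3 * 5.7)
dT = 9.9958 C

9.9958


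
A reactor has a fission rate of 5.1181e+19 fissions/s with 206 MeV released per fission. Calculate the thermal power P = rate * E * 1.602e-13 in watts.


P = fission_rate * E_MeV * 1.602e-13
P = 5.1181e+19 * 206 * 1.602e-13
P = 1.6890e+09 W

1.6890e+09


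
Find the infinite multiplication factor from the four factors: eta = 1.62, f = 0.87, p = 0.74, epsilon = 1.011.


k_inf = eta * f * p * epsilon
k_inf = 1.62 * 0.87 * 0.74 * 1.011
k_inf = 1.0544

1.0544


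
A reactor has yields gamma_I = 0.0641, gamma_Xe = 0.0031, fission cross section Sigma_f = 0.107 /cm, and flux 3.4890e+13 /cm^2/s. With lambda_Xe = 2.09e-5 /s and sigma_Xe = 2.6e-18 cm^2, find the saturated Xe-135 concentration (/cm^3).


Xe_eq = (gamma_I + gamma_Xe) * Sigma_f * phi / (lambda_Xe + sigma_Xe * phi)
Numerator = (0.0641 + 0.0031) * 0.107 * 3.4890e+13 = 2.508731e+11
Denominator = 2.09e-5 + 2.6e-18 * 3.4890e+13 = 1.116140e-04
Xe_eq = 2.508731e+11 / 1.116140e-04 = 2.2477e+15 /cm^3

2.2477e+15


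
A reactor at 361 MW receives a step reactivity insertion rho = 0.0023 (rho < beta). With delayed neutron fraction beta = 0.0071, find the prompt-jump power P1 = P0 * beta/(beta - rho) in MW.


P1/P0 = beta / (beta - rho)
P1/P0 = 0.0071 / (0.0071 - 0.0023) = 1.479167
P1 = 361 * 1.479167 = 533.98 MW

533.98


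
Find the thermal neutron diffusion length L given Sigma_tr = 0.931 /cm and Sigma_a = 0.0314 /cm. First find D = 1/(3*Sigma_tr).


D = 1 / (3 * Sigma_tr) = 1 / (3 * 0.931) = 0.3580380 cm
L = sqrt(D / Sigma_a)
L = sqrt(0.3580380 / 0.0314)
L = 3.3768 cm

3.3768


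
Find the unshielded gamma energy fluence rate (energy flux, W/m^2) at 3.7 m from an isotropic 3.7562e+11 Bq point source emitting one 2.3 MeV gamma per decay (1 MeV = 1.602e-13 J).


psi = A * E * 1.602e-13 / (4*pi*r^2)
psi = 3.7562e+11 * 2.3 * 1.602e-13 / (4*pi*3.7^2)
psi = 8.0450e-04 W/m^2

8.0450e-04


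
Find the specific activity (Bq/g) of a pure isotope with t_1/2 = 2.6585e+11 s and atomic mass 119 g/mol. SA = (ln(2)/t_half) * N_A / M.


lambda = ln(2) / t_half = ln(2) / 2.6585e+11 = 2.607287e-12 /s
SA = lambda * N_A / M
SA = 2.607287e-12 * 6.022e23 / 119
SA = 1.3194e+10 Bq/g

1.3194e+10


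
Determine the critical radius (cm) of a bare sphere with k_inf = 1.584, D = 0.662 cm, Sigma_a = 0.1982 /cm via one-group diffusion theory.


L^2 = D / Sigma_a = 0.662 / 0.1982 = 3.340061 cm^2
B_m^2 = (k_inf - 1) / L^2 = (1.584 - 1) / 3.340061 = 0.1748471 /cm^2
For a bare sphere: B_g = pi/R, so R_c = pi / sqrt(B_m^2)
R_c = pi / sqrt(0.1748471) = 7.5131 cm

7.5131


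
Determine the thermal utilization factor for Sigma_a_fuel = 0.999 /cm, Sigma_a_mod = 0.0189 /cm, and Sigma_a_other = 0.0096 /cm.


f = Sigma_a_fuel / (Sigma_a_fuel + Sigma_a_mod + Sigma_a_other)
f = 0.999 / (0.999 + 0.0189 + 0.0096)
f = 0.97226

0.97226


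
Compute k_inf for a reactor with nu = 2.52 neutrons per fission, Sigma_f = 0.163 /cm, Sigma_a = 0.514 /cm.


k_inf = nu * Sigma_f / Sigma_a
k_inf = 2.52 * 0.163 / 0.514
k_inf = 0.79914

0.79914


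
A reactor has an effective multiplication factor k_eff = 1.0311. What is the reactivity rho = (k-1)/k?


rho = (k_eff - 1) / k_eff
rho = (1.0311 - 1) / 1.0311
rho = 0.030162

0.030162


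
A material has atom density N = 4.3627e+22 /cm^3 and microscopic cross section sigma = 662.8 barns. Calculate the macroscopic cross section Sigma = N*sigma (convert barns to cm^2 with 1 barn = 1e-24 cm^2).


Sigma = N * sigma_barns * 1e-24
Sigma = 4.3627e+22 * 662.8 * 1e-24
Sigma = 28.916 /cm

28.916


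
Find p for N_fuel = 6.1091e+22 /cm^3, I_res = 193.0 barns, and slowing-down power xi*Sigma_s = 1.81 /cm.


p = exp(-N * I * 1e-24 / (xi*Sigma_s))
p = exp(-6.1091e+22 * 193.0 * 1e-24 / 1.81)
p = 0.0014824

0.0014824


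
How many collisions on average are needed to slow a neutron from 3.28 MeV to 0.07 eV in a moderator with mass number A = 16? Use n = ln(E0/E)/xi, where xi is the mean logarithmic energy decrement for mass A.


xi = 1 + (A-1)^2/(2A)*ln((A-1)/(A+1)) = 0.1199467 (for A = 16)
n = ln(E0/E) / xi
n = ln(3.28e6 / 0.07) / 0.1199467
n = ln(4.685714e+07) / 0.1199467 = 147.25

147.25


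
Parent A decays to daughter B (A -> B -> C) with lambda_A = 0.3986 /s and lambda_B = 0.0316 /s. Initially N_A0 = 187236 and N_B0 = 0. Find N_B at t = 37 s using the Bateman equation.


N_B(t) = lambda_A * N_A0 / (lambda_B - lambda_A) * [exp(-lambda_A*t) - exp(-lambda_B*t)]
exp(-0.3986*37) = 3.934940e-07; exp(-0.0316*37) = 0.3106153
N_B = 0.3986 * 187236 / (0.0316 - 0.3986) * (3.934940e-07 - 0.3106153)
N_B = 63166

63166


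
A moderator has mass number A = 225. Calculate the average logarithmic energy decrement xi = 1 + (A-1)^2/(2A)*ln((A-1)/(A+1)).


xi = 1 + (A-1)^2/(2A) * ln((A-1)/(A+1))
xi = 1 + (225-1)^2/(2*225) * ln((225-1)/(225 +1))
xi = 0.0088626

0.0088626


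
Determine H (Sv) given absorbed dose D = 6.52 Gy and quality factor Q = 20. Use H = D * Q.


H = D * Q
H = 6.52 * 20
H = 130.40 Sv

130.40


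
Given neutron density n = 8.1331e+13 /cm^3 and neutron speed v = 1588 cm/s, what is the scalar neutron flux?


phi = n * v
phi = 8.1331e+13 * 1588
phi = 1.2915e+17 /cm^2/s

1.2915e+17


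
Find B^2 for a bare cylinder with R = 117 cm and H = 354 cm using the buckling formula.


B^2 = (2.405/R)^2 + (pi/H)^2
B^2 = (2.405/117)^2 + (pi/354)^2
B^2 = 5.0129e-04 /cm^2

5.0129e-04


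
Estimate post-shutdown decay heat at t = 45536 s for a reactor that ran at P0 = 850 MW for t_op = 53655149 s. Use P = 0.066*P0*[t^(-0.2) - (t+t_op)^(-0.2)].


P/P0 = 0.066 * [t^(-0.2) - (t + t_op)^(-0.2)]
P/P0 = 0.066 * [45536^(-0.2) - (45536 + 53655149)^(-0.2)]
P/P0 = 0.066 * [0.1170386 - 0.02844488] = 0.005847186
P = 850 * 0.005847186 = 4.9701 MW

4.9701


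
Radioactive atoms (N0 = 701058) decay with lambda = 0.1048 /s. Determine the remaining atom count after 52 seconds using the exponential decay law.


N = N0 * exp(-lambda * t)
N = 701058 * exp(-0.1048 * 52)
N = 3013.2

3013.2


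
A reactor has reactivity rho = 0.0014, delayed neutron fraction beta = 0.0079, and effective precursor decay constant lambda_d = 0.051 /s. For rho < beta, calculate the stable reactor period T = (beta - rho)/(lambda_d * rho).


T = (beta - rho) / (lambda_d * rho)
T = (0.0079 - 0.0014) / (0.051 * 0.0014)
T = 91.036 s

91.036


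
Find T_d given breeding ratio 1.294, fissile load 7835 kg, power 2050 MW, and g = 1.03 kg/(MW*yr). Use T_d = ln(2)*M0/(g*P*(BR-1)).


Breeding gain G = BR - 1 = 1.294 - 1 = 0.294
Fissile production rate = g * P * G = 1.03 * 2050 * 0.294 = 620.781 kg/yr
T_d = ln(2) * M0 / (g * P * G)
T_d = ln(2) * 7835 / 620.781 = 8.7483 yr

8.7483


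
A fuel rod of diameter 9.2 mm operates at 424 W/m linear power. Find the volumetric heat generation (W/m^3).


r = D / 2 / 1000 = 9.2 / 2 / 1000 = 0.0046 m
q''' = q' / (pi * r^2)
q''' = 424 / (pi * 0.0046^2)
q''' = 6.3782e+06 W/m^3

6.3782e+06
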